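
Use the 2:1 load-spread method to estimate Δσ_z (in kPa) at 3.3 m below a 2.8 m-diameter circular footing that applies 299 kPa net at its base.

By the 2:1 method the load spreads at 1 horizontal : 2 vertical, so at depth z the loaded area has grown by z in each plan dimension:
Δσ ≈ qD²/(D+z)² = 299×2.8²/(2.8+3.3)² = 62.998 kPa

Δσ_z ≈ 63 kPa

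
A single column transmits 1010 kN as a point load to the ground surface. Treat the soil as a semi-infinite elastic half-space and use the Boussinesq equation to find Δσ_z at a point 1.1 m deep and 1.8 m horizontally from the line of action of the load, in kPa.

Δσ_z ≈ 15.4 kPa

Boussinesq vertical stress below a point load on an elastic half-space:
Δσ_z = 3P/(2πz²) · [1 + (r/z)²]^(−5/2)
r/z = 1.8/1.1 = 1.6364; [1+(r/z)²]^(−5/2) = 0.038553.
Δσ_z = 3×1010/(2π×1.1²) × 0.038553 = 398.55 × 0.038553 = 15.37 kPa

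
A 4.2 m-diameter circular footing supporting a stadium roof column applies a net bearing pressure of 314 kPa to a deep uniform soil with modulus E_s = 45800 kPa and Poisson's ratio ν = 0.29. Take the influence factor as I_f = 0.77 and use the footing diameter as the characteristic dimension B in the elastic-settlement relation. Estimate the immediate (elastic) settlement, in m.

S_e ≈ 0.0203 m

Immediate (elastic) settlement: S_e = q·B·(1−ν²)/E_s · I_f.
S_e = 314 × 4.2 × (1 − 0.29²) / 45800 × 0.77
    = 314 × 4.2 × 0.9159 / 45800 × 0.77
    = 0.02031 m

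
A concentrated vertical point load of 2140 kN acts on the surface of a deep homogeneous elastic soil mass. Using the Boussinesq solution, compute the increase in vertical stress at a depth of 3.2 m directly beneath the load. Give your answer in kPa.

Boussinesq vertical stress below a point load on an elastic half-space:
Δσ_z = 3P/(2πz²) · [1 + (r/z)²]^(−5/2)
r/z = 0/3.2 = 0; [1+(r/z)²]^(−5/2) = 1.
Δσ_z = 3×2140/(2π×3.2²) × 1 = 99.783 × 1 = 99.78 kPa

Δσ_z ≈ 99.8 kPa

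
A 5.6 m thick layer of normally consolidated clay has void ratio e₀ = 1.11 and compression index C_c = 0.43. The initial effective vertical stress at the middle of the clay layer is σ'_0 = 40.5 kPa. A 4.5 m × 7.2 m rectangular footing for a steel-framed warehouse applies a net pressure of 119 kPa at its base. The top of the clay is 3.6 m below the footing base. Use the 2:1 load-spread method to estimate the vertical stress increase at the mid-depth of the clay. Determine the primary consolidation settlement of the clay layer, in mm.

Mid-depth of clay below the footing base: z = 3.6 + 5.6/2 = 6.4 m.
Stress increase at mid-clay by the 2:1 spreading method:
Δσ = qBL/((B+z)(L+z)) = 119×4.5×7.2/((4.5+6.4)(7.2+6.4)) = 26.009 kPa
Final effective stress: σ'_f = σ'_0 + Δσ = 40.5 + 26.009 = 66.509 kPa.
Normally consolidated clay, so the full stress increment lies on the virgin compression line:
S_c = C_c·H/(1+e₀)·log₁₀(σ'_f/σ'_0) = 0.43×5.6/(1+1.11)×log₁₀(66.509/40.5)
    = 1.1412 × 0.21543 = 0.2458 m

S_c ≈ 246 mm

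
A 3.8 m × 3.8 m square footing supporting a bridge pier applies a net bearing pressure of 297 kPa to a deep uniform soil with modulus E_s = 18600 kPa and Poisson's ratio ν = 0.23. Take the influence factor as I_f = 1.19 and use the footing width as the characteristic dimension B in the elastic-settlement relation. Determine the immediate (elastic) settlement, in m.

S_e ≈ 0.0684 m

Immediate (elastic) settlement: S_e = q·B·(1−ν²)/E_s · I_f.
S_e = 297 × 3.8 × (1 − 0.23²) / 18600 × 1.19
    = 297 × 3.8 × 0.9471 / 18600 × 1.19
    = 0.06839 m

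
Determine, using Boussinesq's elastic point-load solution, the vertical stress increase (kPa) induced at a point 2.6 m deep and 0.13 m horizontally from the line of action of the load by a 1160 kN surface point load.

Boussinesq vertical stress below a point load on an elastic half-space:
Δσ_z = 3P/(2πz²) · [1 + (r/z)²]^(−5/2)
r/z = 0.13/2.6 = 0.05; [1+(r/z)²]^(−5/2) = 0.99378.
Δσ_z = 3×1160/(2π×2.6²) × 0.99378 = 81.932 × 0.99378 = 81.42 kPa

Δσ_z ≈ 81.4 kPa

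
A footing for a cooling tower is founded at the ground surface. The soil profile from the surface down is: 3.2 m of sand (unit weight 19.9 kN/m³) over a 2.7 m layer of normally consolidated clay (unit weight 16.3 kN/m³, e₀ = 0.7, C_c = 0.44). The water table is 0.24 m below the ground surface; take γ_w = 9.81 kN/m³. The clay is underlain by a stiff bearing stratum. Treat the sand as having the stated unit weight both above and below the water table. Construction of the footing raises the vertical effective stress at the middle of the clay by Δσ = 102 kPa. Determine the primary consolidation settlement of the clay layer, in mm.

Mid-depth of clay below the ground surface: z = 3.2 + 2.7/2 = 4.55 m.
Total vertical stress at mid-clay: σ_v = 19.9×3.2 + 16.3×1.35 = 85.685 kPa.
Pore pressure: u = 9.81×(4.55 − 0.24) = 42.281 kPa.
Initial effective stress: σ'_0 = σ_v − u = 85.685 − 42.281 = 43.404 kPa.
Final effective stress: σ'_f = σ'_0 + Δσ = 43.404 + 102 = 145.4 kPa.
Normally consolidated clay, so the full stress increment lies on the virgin compression line:
S_c = C_c·H/(1+e₀)·log₁₀(σ'_f/σ'_0) = 0.44×2.7/(1+0.7)×log₁₀(145.4/43.404)
    = 0.69882 × 0.52503 = 0.3669 m

S_c ≈ 367 mm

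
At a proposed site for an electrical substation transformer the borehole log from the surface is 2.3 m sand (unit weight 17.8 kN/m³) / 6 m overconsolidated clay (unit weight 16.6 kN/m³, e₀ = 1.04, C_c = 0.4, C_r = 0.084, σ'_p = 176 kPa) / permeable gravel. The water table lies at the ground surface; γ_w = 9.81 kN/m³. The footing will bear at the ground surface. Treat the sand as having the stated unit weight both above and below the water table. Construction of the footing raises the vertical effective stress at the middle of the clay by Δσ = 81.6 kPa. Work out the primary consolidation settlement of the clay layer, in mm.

S_c ≈ 122 mm

Mid-depth of clay below the ground surface: z = 2.3 + 6/2 = 5.3 m.
Total vertical stress at mid-clay: σ_v = 17.8×2.3 + 16.6×3 = 90.74 kPa.
Pore pressure: u = 9.81×(5.3 − 0) = 51.993 kPa.
Initial effective stress: σ'_0 = σ_v − u = 90.74 − 51.993 = 38.747 kPa.
Final effective stress: σ'_f = 38.747 + 81.6 = 120.35 kPa.
σ'_f = 120.35 ≤ σ'_p = 176 kPa, so the clay remains overconsolidated and only the recompression index applies:
S_c = C_r·H/(1+e₀)·log₁₀(σ'_f/σ'_0) = 0.084×6/2.04×log₁₀(120.35/38.747)
    = 0.24706 × 0.49221 = 0.1216 m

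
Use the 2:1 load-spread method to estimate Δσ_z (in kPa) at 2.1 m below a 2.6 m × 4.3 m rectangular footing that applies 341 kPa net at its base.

Δσ_z ≈ 127 kPa

By the 2:1 method the load spreads at 1 horizontal : 2 vertical, so at depth z the loaded area has grown by z in each plan dimension:
Δσ = qBL/((B+z)(L+z)) = 341×2.6×4.3/((2.6+2.1)(4.3+2.1)) = 126.74 kPa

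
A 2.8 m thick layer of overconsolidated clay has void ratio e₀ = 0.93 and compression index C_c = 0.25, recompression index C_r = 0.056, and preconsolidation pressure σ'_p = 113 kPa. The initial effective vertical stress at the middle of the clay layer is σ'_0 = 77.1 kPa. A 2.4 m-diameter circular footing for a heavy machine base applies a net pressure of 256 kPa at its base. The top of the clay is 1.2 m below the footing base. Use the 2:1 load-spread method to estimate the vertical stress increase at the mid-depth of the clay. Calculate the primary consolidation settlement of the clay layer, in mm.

S_c ≈ 42.8 mm

Mid-depth of clay below the footing base: z = 1.2 + 2.8/2 = 2.6 m.
Stress increase at mid-clay by the 2:1 spreading method:
Δσ ≈ qD²/(D+z)² = 256×2.4²/(2.4+2.6)² = 58.982 kPa
Final effective stress: σ'_f = 77.1 + 58.982 = 136.08 kPa.
σ'_f = 136.08 > σ'_p = 113 kPa, so the stress path crosses the preconsolidation pressure — recompression up to σ'_p, then virgin compression beyond:
S_c = H/(1+e₀)·[C_r·log₁₀(σ'_p/σ'_0) + C_c·log₁₀(σ'_f/σ'_p)]
    = 2.8/1.93 × [0.056×log₁₀(113/77.1) + 0.25×log₁₀(136.08/113)]
    = 1.4508 × [0.0092973 + 0.020179] = 0.04276 m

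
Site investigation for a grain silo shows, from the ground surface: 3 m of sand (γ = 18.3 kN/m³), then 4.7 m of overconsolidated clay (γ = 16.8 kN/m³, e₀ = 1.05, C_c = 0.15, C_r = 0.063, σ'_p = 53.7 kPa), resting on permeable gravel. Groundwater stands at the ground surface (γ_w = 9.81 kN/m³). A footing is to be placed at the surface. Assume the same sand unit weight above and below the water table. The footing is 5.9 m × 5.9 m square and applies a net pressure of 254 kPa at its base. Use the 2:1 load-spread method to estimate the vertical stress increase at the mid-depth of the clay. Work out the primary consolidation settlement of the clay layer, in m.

S_c ≈ 0.125 m

Mid-depth of clay below the ground surface: z = 3 + 4.7/2 = 5.35 m.
Total vertical stress at mid-clay: σ_v = 18.3×3 + 16.8×2.35 = 94.38 kPa.
Pore pressure: u = 9.81×(5.35 − 0) = 52.483 kPa.
Initial effective stress: σ'_0 = σ_v − u = 94.38 − 52.483 = 41.897 kPa.
Stress increase at mid-clay by the 2:1 spreading method:
Δσ = qBL/((B+z)(L+z)) = 254×5.9×5.9/((5.9+5.35)(5.9+5.35)) = 69.861 kPa
Final effective stress: σ'_f = 41.897 + 69.861 = 111.76 kPa.
σ'_f = 111.76 > σ'_p = 53.7 kPa, so the stress path crosses the preconsolidation pressure — recompression up to σ'_p, then virgin compression beyond:
S_c = H/(1+e₀)·[C_r·log₁₀(σ'_p/σ'_0) + C_c·log₁₀(σ'_f/σ'_p)]
    = 4.7/2.05 × [0.063×log₁₀(53.7/41.897) + 0.15×log₁₀(111.76/53.7)]
    = 2.2927 × [0.0067909 + 0.047747] = 0.125 m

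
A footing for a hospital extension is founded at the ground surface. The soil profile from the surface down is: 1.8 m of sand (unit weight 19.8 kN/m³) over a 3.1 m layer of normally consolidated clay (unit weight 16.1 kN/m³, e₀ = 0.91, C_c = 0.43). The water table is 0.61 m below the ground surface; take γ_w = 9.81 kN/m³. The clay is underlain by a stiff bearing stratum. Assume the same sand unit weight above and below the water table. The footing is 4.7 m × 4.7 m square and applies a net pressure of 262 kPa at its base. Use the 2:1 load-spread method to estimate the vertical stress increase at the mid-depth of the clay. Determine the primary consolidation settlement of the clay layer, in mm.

Mid-depth of clay below the ground surface: z = 1.8 + 3.1/2 = 3.35 m.
Total vertical stress at mid-clay: σ_v = 19.8×1.8 + 16.1×1.55 = 60.595 kPa.
Pore pressure: u = 9.81×(3.35 − 0.61) = 26.879 kPa.
Initial effective stress: σ'_0 = σ_v − u = 60.595 − 26.879 = 33.716 kPa.
Stress increase at mid-clay by the 2:1 spreading method:
Δσ = qBL/((B+z)(L+z)) = 262×4.7×4.7/((4.7+3.35)(4.7+3.35)) = 89.311 kPa
Final effective stress: σ'_f = σ'_0 + Δσ = 33.716 + 89.311 = 123.03 kPa.
Normally consolidated clay, so the full stress increment lies on the virgin compression line:
S_c = C_c·H/(1+e₀)·log₁₀(σ'_f/σ'_0) = 0.43×3.1/(1+0.91)×log₁₀(123.03/33.716)
    = 0.69791 × 0.56217 = 0.3923 m

S_c ≈ 392 mm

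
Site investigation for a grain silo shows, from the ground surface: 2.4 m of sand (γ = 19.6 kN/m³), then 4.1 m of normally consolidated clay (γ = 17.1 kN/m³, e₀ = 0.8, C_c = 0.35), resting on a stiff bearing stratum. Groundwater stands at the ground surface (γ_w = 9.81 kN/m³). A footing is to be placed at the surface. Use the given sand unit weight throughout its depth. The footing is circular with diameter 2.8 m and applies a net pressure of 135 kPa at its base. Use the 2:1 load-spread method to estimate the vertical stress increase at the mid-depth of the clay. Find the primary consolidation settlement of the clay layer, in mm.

S_c ≈ 146 mm

Mid-depth of clay below the ground surface: z = 2.4 + 4.1/2 = 4.45 m.
Total vertical stress at mid-clay: σ_v = 19.6×2.4 + 17.1×2.05 = 82.095 kPa.
Pore pressure: u = 9.81×(4.45 − 0) = 43.655 kPa.
Initial effective stress: σ'_0 = σ_v − u = 82.095 − 43.655 = 38.44 kPa.
Stress increase at mid-clay by the 2:1 spreading method:
Δσ ≈ qD²/(D+z)² = 135×2.8²/(2.8+4.45)² = 20.136 kPa
Final effective stress: σ'_f = σ'_0 + Δσ = 38.44 + 20.136 = 58.576 kPa.
Normally consolidated clay, so the full stress increment lies on the virgin compression line:
S_c = C_c·H/(1+e₀)·log₁₀(σ'_f/σ'_0) = 0.35×4.1/(1+0.8)×log₁₀(58.576/38.44)
    = 0.79722 × 0.18294 = 0.1458 m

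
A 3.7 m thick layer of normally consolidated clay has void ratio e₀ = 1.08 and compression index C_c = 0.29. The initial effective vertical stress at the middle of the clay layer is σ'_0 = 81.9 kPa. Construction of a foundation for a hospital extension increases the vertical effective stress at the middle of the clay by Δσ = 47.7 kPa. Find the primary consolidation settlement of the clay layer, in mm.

S_c ≈ 103 mm

Final effective stress: σ'_f = σ'_0 + Δσ = 81.9 + 47.7 = 129.6 kPa.
Normally consolidated clay, so the full stress increment lies on the virgin compression line:
S_c = C_c·H/(1+e₀)·log₁₀(σ'_f/σ'_0) = 0.29×3.7/(1+1.08)×log₁₀(129.6/81.9)
    = 0.51587 × 0.19932 = 0.1028 m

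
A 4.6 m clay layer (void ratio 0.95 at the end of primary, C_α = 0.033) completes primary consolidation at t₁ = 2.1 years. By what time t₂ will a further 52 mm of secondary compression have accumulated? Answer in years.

t₂ ≈ 9.78 years

S_s = C_α·H/(1+e_p)·log₁₀(t₂/t₁) ⇒ log₁₀(t₂/t₁) = S_s·(1+e_p)/(C_α·H).
log₁₀(t₂/t₁) = 0.052 × (1+0.95) / (0.033×4.6) = 0.668
t₂ = t₁ × 10^0.668 = 2.1 × 4.656 = 9.777 years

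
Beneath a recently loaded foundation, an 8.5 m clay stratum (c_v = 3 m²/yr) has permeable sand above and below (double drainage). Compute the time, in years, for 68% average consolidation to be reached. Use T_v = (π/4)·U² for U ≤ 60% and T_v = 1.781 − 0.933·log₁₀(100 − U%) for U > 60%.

t ≈ 2.27 years

Drainage path length: H_d = H/2 = 4.25 m (double drainage).
U > 60%: T_v = 1.781 − 0.933·log₁₀(100 − 68) = 0.3767.
t = T_v·H_d²/c_v = 0.3767×4.25²/3 = 2.268 years.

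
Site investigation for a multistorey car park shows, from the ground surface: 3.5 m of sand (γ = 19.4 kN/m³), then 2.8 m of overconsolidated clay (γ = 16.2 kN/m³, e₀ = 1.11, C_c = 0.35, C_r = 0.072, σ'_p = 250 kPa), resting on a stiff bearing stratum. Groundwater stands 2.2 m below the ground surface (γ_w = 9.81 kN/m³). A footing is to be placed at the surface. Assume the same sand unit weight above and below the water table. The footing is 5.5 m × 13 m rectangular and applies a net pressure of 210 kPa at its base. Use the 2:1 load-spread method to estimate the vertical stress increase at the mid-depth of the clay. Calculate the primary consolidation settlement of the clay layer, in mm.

Mid-depth of clay below the ground surface: z = 3.5 + 2.8/2 = 4.9 m.
Total vertical stress at mid-clay: σ_v = 19.4×3.5 + 16.2×1.4 = 90.58 kPa.
Pore pressure: u = 9.81×(4.9 − 2.2) = 26.487 kPa.
Initial effective stress: σ'_0 = σ_v − u = 90.58 − 26.487 = 64.093 kPa.
Stress increase at mid-clay by the 2:1 spreading method:
Δσ = qBL/((B+z)(L+z)) = 210×5.5×13/((5.5+4.9)(13+4.9)) = 80.656 kPa
Final effective stress: σ'_f = 64.093 + 80.656 = 144.75 kPa.
σ'_f = 144.75 ≤ σ'_p = 250 kPa, so the clay remains overconsolidated and only the recompression index applies:
S_c = C_r·H/(1+e₀)·log₁₀(σ'_f/σ'_0) = 0.072×2.8/2.11×log₁₀(144.75/64.093)
    = 0.095544 × 0.35381 = 0.0338 m

S_c ≈ 33.8 mm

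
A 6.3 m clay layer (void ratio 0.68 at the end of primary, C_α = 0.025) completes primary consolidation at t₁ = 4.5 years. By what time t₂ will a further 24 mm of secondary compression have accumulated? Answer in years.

S_s = C_α·H/(1+e_p)·log₁₀(t₂/t₁) ⇒ log₁₀(t₂/t₁) = S_s·(1+e_p)/(C_α·H).
log₁₀(t₂/t₁) = 0.024 × (1+0.68) / (0.025×6.3) = 0.256
t₂ = t₁ × 10^0.256 = 4.5 × 1.803 = 8.114 years

t₂ ≈ 8.11 years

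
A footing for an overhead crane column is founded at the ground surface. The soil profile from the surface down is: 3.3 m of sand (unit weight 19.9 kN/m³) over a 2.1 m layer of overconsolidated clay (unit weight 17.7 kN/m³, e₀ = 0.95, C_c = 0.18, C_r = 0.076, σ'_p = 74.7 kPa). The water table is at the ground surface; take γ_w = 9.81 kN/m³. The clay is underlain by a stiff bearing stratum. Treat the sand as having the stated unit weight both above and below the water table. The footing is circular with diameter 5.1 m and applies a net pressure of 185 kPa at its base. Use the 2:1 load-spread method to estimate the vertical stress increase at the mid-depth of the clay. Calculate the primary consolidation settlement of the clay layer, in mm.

S_c ≈ 41.5 mm

Mid-depth of clay below the ground surface: z = 3.3 + 2.1/2 = 4.35 m.
Total vertical stress at mid-clay: σ_v = 19.9×3.3 + 17.7×1.05 = 84.255 kPa.
Pore pressure: u = 9.81×(4.35 − 0) = 42.673 kPa.
Initial effective stress: σ'_0 = σ_v − u = 84.255 − 42.673 = 41.582 kPa.
Stress increase at mid-clay by the 2:1 spreading method:
Δσ ≈ qD²/(D+z)² = 185×5.1²/(5.1+4.35)² = 53.883 kPa
Final effective stress: σ'_f = 41.582 + 53.883 = 95.465 kPa.
σ'_f = 95.465 > σ'_p = 74.7 kPa, so the stress path crosses the preconsolidation pressure — recompression up to σ'_p, then virgin compression beyond:
S_c = H/(1+e₀)·[C_r·log₁₀(σ'_p/σ'_0) + C_c·log₁₀(σ'_f/σ'_p)]
    = 2.1/1.95 × [0.076×log₁₀(74.7/41.582) + 0.18×log₁₀(95.465/74.7)]
    = 1.0769 × [0.019336 + 0.019174] = 0.04147 m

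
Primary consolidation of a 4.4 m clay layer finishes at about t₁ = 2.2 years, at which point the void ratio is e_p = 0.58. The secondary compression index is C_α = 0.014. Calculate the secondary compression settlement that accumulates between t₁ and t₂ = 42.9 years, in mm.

S_s ≈ 50.3 mm

Secondary compression: S_s = C_α·H/(1+e_p)·log₁₀(t₂/t₁)
S_s = 0.014×4.4/(1+0.58)×log₁₀(42.9/2.2)
    = 0.03899 × 1.29 = 0.0503 m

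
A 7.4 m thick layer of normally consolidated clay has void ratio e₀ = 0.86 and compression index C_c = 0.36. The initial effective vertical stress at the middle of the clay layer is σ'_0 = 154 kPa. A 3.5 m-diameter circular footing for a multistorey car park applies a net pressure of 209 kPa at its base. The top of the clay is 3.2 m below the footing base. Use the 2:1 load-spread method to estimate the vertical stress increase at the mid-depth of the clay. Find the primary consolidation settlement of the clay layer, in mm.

Mid-depth of clay below the footing base: z = 3.2 + 7.4/2 = 6.9 m.
Stress increase at mid-clay by the 2:1 spreading method:
Δσ ≈ qD²/(D+z)² = 209×3.5²/(3.5+6.9)² = 23.671 kPa
Final effective stress: σ'_f = σ'_0 + Δσ = 154 + 23.671 = 177.67 kPa.
Normally consolidated clay, so the full stress increment lies on the virgin compression line:
S_c = C_c·H/(1+e₀)·log₁₀(σ'_f/σ'_0) = 0.36×7.4/(1+0.86)×log₁₀(177.67/154)
    = 1.4323 × 0.062093 = 0.08894 m

S_c ≈ 88.9 mm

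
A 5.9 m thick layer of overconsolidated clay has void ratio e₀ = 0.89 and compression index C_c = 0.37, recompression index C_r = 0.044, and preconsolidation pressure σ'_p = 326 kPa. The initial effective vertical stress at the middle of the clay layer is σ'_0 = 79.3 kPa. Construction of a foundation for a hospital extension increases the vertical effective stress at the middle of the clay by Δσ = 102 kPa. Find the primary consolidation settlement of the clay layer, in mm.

Final effective stress: σ'_f = 79.3 + 102 = 181.3 kPa.
σ'_f = 181.3 ≤ σ'_p = 326 kPa, so the clay remains overconsolidated and only the recompression index applies:
S_c = C_r·H/(1+e₀)·log₁₀(σ'_f/σ'_0) = 0.044×5.9/1.89×log₁₀(181.3/79.3)
    = 0.13735 × 0.35912 = 0.04933 m

S_c ≈ 49.3 mm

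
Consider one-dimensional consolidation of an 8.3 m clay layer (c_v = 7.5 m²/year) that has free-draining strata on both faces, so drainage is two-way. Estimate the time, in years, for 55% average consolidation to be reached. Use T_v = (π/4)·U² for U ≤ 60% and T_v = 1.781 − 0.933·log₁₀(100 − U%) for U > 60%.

Drainage path length: H_d = H/2 = 4.15 m (double drainage).
U ≤ 60%: T_v = (π/4)·U² = (π/4)×0.55² = 0.23758.
t = T_v·H_d²/c_v = 0.23758×4.15²/7.5 = 0.5456 years.

t ≈ 0.546 years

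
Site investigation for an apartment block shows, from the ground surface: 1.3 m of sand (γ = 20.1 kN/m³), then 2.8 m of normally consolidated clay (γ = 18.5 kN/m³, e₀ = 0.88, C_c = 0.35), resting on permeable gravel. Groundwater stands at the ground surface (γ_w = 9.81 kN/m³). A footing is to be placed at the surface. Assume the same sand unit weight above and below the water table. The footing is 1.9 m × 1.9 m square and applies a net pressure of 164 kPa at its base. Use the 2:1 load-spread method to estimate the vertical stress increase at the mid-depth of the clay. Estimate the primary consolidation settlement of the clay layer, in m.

Mid-depth of clay below the ground surface: z = 1.3 + 2.8/2 = 2.7 m.
Total vertical stress at mid-clay: σ_v = 20.1×1.3 + 18.5×1.4 = 52.03 kPa.
Pore pressure: u = 9.81×(2.7 − 0) = 26.487 kPa.
Initial effective stress: σ'_0 = σ_v − u = 52.03 − 26.487 = 25.543 kPa.
Stress increase at mid-clay by the 2:1 spreading method:
Δσ = qBL/((B+z)(L+z)) = 164×1.9×1.9/((1.9+2.7)(1.9+2.7)) = 27.979 kPa
Final effective stress: σ'_f = σ'_0 + Δσ = 25.543 + 27.979 = 53.522 kPa.
Normally consolidated clay, so the full stress increment lies on the virgin compression line:
S_c = C_c·H/(1+e₀)·log₁₀(σ'_f/σ'_0) = 0.35×2.8/(1+0.88)×log₁₀(53.522/25.543)
    = 0.52128 × 0.32126 = 0.1675 m

S_c ≈ 0.167 m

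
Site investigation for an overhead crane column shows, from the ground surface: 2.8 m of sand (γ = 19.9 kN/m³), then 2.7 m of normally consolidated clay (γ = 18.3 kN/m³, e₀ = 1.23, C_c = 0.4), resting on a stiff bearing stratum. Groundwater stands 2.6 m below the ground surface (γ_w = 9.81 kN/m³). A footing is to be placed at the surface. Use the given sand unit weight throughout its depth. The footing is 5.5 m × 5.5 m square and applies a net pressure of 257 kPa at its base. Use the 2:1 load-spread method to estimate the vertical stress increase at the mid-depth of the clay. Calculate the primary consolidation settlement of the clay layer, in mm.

S_c ≈ 173 mm

Mid-depth of clay below the ground surface: z = 2.8 + 2.7/2 = 4.15 m.
Total vertical stress at mid-clay: σ_v = 19.9×2.8 + 18.3×1.35 = 80.425 kPa.
Pore pressure: u = 9.81×(4.15 − 2.6) = 15.206 kPa.
Initial effective stress: σ'_0 = σ_v − u = 80.425 − 15.206 = 65.219 kPa.
Stress increase at mid-clay by the 2:1 spreading method:
Δσ = qBL/((B+z)(L+z)) = 257×5.5×5.5/((5.5+4.15)(5.5+4.15)) = 83.484 kPa
Final effective stress: σ'_f = σ'_0 + Δσ = 65.219 + 83.484 = 148.7 kPa.
Normally consolidated clay, so the full stress increment lies on the virgin compression line:
S_c = C_c·H/(1+e₀)·log₁₀(σ'_f/σ'_0) = 0.4×2.7/(1+1.23)×log₁₀(148.7/65.219)
    = 0.4843 × 0.35794 = 0.1734 m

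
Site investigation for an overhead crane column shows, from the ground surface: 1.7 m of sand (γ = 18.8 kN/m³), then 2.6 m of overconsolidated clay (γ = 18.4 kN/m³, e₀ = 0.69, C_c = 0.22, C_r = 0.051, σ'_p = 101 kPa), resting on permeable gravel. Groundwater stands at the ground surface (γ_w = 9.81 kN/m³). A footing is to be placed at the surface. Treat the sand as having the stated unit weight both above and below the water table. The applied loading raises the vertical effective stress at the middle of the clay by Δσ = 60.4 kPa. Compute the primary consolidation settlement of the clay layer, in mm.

S_c ≈ 40.5 mm

Mid-depth of clay below the ground surface: z = 1.7 + 2.6/2 = 3 m.
Total vertical stress at mid-clay: σ_v = 18.8×1.7 + 18.4×1.3 = 55.88 kPa.
Pore pressure: u = 9.81×(3 − 0) = 29.43 kPa.
Initial effective stress: σ'_0 = σ_v − u = 55.88 − 29.43 = 26.45 kPa.
Final effective stress: σ'_f = 26.45 + 60.4 = 86.85 kPa.
σ'_f = 86.85 ≤ σ'_p = 101 kPa, so the clay remains overconsolidated and only the recompression index applies:
S_c = C_r·H/(1+e₀)·log₁₀(σ'_f/σ'_0) = 0.051×2.6/1.69×log₁₀(86.85/26.45)
    = 0.078463 × 0.51634 = 0.04051 m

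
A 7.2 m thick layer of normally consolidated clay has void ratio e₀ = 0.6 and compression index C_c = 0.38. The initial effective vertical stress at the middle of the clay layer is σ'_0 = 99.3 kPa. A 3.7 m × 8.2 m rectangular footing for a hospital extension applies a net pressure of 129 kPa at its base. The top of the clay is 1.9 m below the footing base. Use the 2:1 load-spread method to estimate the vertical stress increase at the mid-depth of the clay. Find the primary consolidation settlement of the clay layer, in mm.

S_c ≈ 202 mm

Mid-depth of clay below the footing base: z = 1.9 + 7.2/2 = 5.5 m.
Stress increase at mid-clay by the 2:1 spreading method:
Δσ = qBL/((B+z)(L+z)) = 129×3.7×8.2/((3.7+5.5)(8.2+5.5)) = 31.053 kPa
Final effective stress: σ'_f = σ'_0 + Δσ = 99.3 + 31.053 = 130.35 kPa.
Normally consolidated clay, so the full stress increment lies on the virgin compression line:
S_c = C_c·H/(1+e₀)·log₁₀(σ'_f/σ'_0) = 0.38×7.2/(1+0.6)×log₁₀(130.35/99.3)
    = 1.71 × 0.11816 = 0.2021 m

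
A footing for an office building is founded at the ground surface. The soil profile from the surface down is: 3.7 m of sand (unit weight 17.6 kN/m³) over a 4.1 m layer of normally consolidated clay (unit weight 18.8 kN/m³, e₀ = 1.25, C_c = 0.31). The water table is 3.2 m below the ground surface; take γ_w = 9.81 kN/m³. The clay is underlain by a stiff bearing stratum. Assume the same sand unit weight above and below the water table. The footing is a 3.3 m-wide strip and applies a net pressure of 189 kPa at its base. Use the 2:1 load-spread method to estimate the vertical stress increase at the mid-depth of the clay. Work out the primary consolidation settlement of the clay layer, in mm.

Mid-depth of clay below the ground surface: z = 3.7 + 4.1/2 = 5.75 m.
Total vertical stress at mid-clay: σ_v = 17.6×3.7 + 18.8×2.05 = 103.66 kPa.
Pore pressure: u = 9.81×(5.75 − 3.2) = 25.015 kPa.
Initial effective stress: σ'_0 = σ_v − u = 103.66 − 25.015 = 78.645 kPa.
Stress increase at mid-clay by the 2:1 spreading method:
Δσ = qB/(B+z) = 189×3.3/(3.3+5.75) = 68.917 kPa
Final effective stress: σ'_f = σ'_0 + Δσ = 78.645 + 68.917 = 147.56 kPa.
Normally consolidated clay, so the full stress increment lies on the virgin compression line:
S_c = C_c·H/(1+e₀)·log₁₀(σ'_f/σ'_0) = 0.31×4.1/(1+1.25)×log₁₀(147.56/78.645)
    = 0.56489 × 0.2733 = 0.1544 m

S_c ≈ 154 mm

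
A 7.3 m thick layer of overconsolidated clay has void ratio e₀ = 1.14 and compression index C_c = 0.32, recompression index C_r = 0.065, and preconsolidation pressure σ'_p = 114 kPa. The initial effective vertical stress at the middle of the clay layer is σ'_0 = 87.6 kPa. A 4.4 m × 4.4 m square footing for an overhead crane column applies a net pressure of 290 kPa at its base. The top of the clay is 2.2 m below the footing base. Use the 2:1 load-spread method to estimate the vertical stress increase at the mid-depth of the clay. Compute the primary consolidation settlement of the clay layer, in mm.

Mid-depth of clay below the footing base: z = 2.2 + 7.3/2 = 5.85 m.
Stress increase at mid-clay by the 2:1 spreading method:
Δσ = qBL/((B+z)(L+z)) = 290×4.4×4.4/((4.4+5.85)(4.4+5.85)) = 53.439 kPa
Final effective stress: σ'_f = 87.6 + 53.439 = 141.04 kPa.
σ'_f = 141.04 > σ'_p = 114 kPa, so the stress path crosses the preconsolidation pressure — recompression up to σ'_p, then virgin compression beyond:
S_c = H/(1+e₀)·[C_r·log₁₀(σ'_p/σ'_0) + C_c·log₁₀(σ'_f/σ'_p)]
    = 7.3/2.14 × [0.065×log₁₀(114/87.6) + 0.32×log₁₀(141.04/114)]
    = 3.4112 × [0.007436 + 0.02958] = 0.1263 m

S_c ≈ 126 mm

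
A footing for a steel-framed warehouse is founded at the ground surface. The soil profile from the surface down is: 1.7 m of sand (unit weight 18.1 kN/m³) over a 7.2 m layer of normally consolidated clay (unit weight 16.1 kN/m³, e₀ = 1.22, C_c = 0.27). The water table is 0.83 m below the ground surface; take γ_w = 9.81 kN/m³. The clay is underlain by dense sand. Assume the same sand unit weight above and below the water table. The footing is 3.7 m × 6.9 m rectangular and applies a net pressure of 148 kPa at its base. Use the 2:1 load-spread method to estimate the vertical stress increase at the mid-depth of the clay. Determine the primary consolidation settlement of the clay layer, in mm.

Mid-depth of clay below the ground surface: z = 1.7 + 7.2/2 = 5.3 m.
Total vertical stress at mid-clay: σ_v = 18.1×1.7 + 16.1×3.6 = 88.73 kPa.
Pore pressure: u = 9.81×(5.3 − 0.83) = 43.851 kPa.
Initial effective stress: σ'_0 = σ_v − u = 88.73 − 43.851 = 44.879 kPa.
Stress increase at mid-clay by the 2:1 spreading method:
Δσ = qBL/((B+z)(L+z)) = 148×3.7×6.9/((3.7+5.3)(6.9+5.3)) = 34.412 kPa
Final effective stress: σ'_f = σ'_0 + Δσ = 44.879 + 34.412 = 79.291 kPa.
Normally consolidated clay, so the full stress increment lies on the virgin compression line:
S_c = C_c·H/(1+e₀)·log₁₀(σ'_f/σ'_0) = 0.27×7.2/(1+1.22)×log₁₀(79.291/44.879)
    = 0.87568 × 0.24718 = 0.2165 m

S_c ≈ 216 mm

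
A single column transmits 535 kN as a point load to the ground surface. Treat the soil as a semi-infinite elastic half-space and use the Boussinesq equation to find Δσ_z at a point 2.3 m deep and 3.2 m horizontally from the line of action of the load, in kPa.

Δσ_z ≈ 3.27 kPa

Boussinesq vertical stress below a point load on an elastic half-space:
Δσ_z = 3P/(2πz²) · [1 + (r/z)²]^(−5/2)
r/z = 3.2/2.3 = 1.3913; [1+(r/z)²]^(−5/2) = 0.067719.
Δσ_z = 3×535/(2π×2.3²) × 0.067719 = 48.288 × 0.067719 = 3.27 kPa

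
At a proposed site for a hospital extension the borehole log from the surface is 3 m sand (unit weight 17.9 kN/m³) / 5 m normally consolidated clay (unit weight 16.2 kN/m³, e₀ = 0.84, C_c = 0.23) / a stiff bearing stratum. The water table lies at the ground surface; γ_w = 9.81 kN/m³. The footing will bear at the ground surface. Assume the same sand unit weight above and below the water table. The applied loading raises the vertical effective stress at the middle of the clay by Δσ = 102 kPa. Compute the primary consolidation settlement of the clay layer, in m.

Mid-depth of clay below the ground surface: z = 3 + 5/2 = 5.5 m.
Total vertical stress at mid-clay: σ_v = 17.9×3 + 16.2×2.5 = 94.2 kPa.
Pore pressure: u = 9.81×(5.5 − 0) = 53.955 kPa.
Initial effective stress: σ'_0 = σ_v − u = 94.2 − 53.955 = 40.245 kPa.
Final effective stress: σ'_f = σ'_0 + Δσ = 40.245 + 102 = 142.25 kPa.
Normally consolidated clay, so the full stress increment lies on the virgin compression line:
S_c = C_c·H/(1+e₀)·log₁₀(σ'_f/σ'_0) = 0.23×5/(1+0.84)×log₁₀(142.25/40.245)
    = 0.625 × 0.54834 = 0.3427 m

S_c ≈ 0.343 m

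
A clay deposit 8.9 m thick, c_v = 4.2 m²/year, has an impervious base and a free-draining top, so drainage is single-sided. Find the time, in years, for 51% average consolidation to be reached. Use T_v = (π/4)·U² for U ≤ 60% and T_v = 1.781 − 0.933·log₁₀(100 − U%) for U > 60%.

t ≈ 3.85 years

Drainage path length: H_d = H = 8.9 m (single drainage).
U ≤ 60%: T_v = (π/4)·U² = (π/4)×0.51² = 0.20428.
t = T_v·H_d²/c_v = 0.20428×8.9²/4.2 = 3.853 years.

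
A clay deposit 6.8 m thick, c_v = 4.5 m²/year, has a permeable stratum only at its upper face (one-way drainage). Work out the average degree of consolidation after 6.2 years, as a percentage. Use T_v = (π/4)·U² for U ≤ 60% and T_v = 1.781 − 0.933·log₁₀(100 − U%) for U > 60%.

Drainage path length: H_d = H = 6.8 m (single drainage).
T_v = c_v·t/H_d² = 4.5×6.2/6.8² = 0.60337.
T_v = 0.60337 corresponds to the U > 60% branch:
U = 1 − 10^((1.781 − T_v)/0.933)/100 = 0.8171

U ≈ 81.7 %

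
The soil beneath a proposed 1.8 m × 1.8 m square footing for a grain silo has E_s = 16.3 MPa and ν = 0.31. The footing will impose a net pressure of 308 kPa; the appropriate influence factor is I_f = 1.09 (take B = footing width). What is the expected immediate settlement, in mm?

S_e ≈ 33.5 mm

Immediate (elastic) settlement: S_e = q·B·(1−ν²)/E_s · I_f.
E_s = 16.3 MPa = 16300 kPa.
S_e = 308 × 1.8 × (1 − 0.31²) / 16300 × 1.09
    = 308 × 1.8 × 0.9039 / 16300 × 1.09
    = 0.03351 m = 33.51 mm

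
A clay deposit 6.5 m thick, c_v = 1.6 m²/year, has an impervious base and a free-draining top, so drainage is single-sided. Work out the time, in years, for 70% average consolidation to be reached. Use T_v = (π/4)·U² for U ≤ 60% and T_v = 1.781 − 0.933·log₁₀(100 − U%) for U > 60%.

Drainage path length: H_d = H = 6.5 m (single drainage).
U > 60%: T_v = 1.781 − 0.933·log₁₀(100 − 70) = 0.40285.
t = T_v·H_d²/c_v = 0.40285×6.5²/1.6 = 10.64 years.

t ≈ 10.6 years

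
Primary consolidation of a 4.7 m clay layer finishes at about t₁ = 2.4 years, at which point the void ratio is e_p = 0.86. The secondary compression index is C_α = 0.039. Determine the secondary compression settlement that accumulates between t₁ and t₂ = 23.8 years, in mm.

Secondary compression: S_s = C_α·H/(1+e_p)·log₁₀(t₂/t₁)
S_s = 0.039×4.7/(1+0.86)×log₁₀(23.8/2.4)
    = 0.09855 × 0.9964 = 0.09819 m

S_s ≈ 98.2 mm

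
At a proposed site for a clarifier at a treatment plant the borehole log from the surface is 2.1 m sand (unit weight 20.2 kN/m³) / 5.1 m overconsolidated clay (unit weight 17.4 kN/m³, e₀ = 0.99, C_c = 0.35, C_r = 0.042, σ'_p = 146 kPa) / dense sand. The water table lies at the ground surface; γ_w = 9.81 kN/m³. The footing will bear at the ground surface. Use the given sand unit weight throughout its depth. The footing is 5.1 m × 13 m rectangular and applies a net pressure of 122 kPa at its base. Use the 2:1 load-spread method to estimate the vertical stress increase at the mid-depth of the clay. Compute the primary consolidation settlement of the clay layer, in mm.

Mid-depth of clay below the ground surface: z = 2.1 + 5.1/2 = 4.65 m.
Total vertical stress at mid-clay: σ_v = 20.2×2.1 + 17.4×2.55 = 86.79 kPa.
Pore pressure: u = 9.81×(4.65 − 0) = 45.617 kPa.
Initial effective stress: σ'_0 = σ_v − u = 86.79 − 45.617 = 41.173 kPa.
Stress increase at mid-clay by the 2:1 spreading method:
Δσ = qBL/((B+z)(L+z)) = 122×5.1×13/((5.1+4.65)(13+4.65)) = 47.003 kPa
Final effective stress: σ'_f = 41.173 + 47.003 = 88.176 kPa.
σ'_f = 88.176 ≤ σ'_p = 146 kPa, so the clay remains overconsolidated and only the recompression index applies:
S_c = C_r·H/(1+e₀)·log₁₀(σ'_f/σ'_0) = 0.042×5.1/1.99×log₁₀(88.176/41.173)
    = 0.10764 × 0.33074 = 0.0356 m

S_c ≈ 35.6 mm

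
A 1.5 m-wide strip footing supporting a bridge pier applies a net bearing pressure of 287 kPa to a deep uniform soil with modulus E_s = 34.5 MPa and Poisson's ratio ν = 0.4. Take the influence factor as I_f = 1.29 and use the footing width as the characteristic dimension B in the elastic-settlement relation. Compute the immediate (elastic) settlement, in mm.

Immediate (elastic) settlement: S_e = q·B·(1−ν²)/E_s · I_f.
E_s = 34.5 MPa = 34500 kPa.
S_e = 287 × 1.5 × (1 − 0.4²) / 34500 × 1.29
    = 287 × 1.5 × 0.84 / 34500 × 1.29
    = 0.01352 m = 13.52 mm

S_e ≈ 13.5 mm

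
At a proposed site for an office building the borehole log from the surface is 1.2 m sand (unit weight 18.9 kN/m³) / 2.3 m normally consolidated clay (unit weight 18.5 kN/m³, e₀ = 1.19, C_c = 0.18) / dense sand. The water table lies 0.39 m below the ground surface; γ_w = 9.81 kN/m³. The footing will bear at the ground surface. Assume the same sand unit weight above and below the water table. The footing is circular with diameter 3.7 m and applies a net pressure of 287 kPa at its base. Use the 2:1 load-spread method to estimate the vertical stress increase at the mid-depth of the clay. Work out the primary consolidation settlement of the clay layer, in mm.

S_c ≈ 138 mm

Mid-depth of clay below the ground surface: z = 1.2 + 2.3/2 = 2.35 m.
Total vertical stress at mid-clay: σ_v = 18.9×1.2 + 18.5×1.15 = 43.955 kPa.
Pore pressure: u = 9.81×(2.35 − 0.39) = 19.228 kPa.
Initial effective stress: σ'_0 = σ_v − u = 43.955 − 19.228 = 24.727 kPa.
Stress increase at mid-clay by the 2:1 spreading method:
Δσ ≈ qD²/(D+z)² = 287×3.7²/(3.7+2.35)² = 107.34 kPa
Final effective stress: σ'_f = σ'_0 + Δσ = 24.727 + 107.34 = 132.07 kPa.
Normally consolidated clay, so the full stress increment lies on the virgin compression line:
S_c = C_c·H/(1+e₀)·log₁₀(σ'_f/σ'_0) = 0.18×2.3/(1+1.19)×log₁₀(132.07/24.727)
    = 0.18904 × 0.72763 = 0.1376 m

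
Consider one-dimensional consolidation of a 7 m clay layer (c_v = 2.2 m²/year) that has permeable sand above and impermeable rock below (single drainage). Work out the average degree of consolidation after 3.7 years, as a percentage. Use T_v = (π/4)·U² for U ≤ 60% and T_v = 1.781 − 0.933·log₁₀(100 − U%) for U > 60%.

Drainage path length: H_d = H = 7 m (single drainage).
T_v = c_v·t/H_d² = 2.2×3.7/7² = 0.16612.
T_v = 0.16612 corresponds to the U ≤ 60% branch:
U = √(4T_v/π) = 0.4599

U ≈ 46 %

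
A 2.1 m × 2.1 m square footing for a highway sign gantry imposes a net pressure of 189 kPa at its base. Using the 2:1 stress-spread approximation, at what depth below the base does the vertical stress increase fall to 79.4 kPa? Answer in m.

2:1 spreading — at depth z the loaded area has grown by z in each plan dimension:
qB²/(B+z)² = Δσ_z ⇒ z = B(√(q/Δσ_z) − 1) = 2.1×(√(189/79.4) − 1) = 1.14 m

z ≈ 1.14 m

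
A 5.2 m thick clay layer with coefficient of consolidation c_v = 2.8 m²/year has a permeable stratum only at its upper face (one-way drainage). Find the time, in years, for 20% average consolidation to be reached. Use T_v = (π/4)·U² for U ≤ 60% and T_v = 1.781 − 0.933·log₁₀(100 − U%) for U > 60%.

t ≈ 0.303 years

Drainage path length: H_d = H = 5.2 m (single drainage).
U ≤ 60%: T_v = (π/4)·U² = (π/4)×0.2² = 0.031416.
t = T_v·H_d²/c_v = 0.031416×5.2²/2.8 = 0.3034 years.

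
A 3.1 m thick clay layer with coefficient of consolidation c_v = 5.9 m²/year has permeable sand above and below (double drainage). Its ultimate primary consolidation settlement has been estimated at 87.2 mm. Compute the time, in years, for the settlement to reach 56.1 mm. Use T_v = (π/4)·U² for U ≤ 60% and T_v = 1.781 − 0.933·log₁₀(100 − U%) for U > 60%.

t ≈ 0.136 years

Drainage path length: H_d = H/2 = 1.55 m (double drainage).
U = S(t)/S_ult = 56.1/87.2 = 0.6433.
U > 60%: T_v = 1.781 − 0.933·log₁₀(100 − 64.335) = 0.33276.
t = T_v·H_d²/c_v = 0.33276×1.55²/5.9 = 0.1355 years.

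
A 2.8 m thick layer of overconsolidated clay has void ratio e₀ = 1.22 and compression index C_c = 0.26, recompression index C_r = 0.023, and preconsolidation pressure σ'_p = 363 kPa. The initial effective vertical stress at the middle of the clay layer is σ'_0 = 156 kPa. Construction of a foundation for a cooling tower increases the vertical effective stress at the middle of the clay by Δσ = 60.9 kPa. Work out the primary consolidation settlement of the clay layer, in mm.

Final effective stress: σ'_f = 156 + 60.9 = 216.9 kPa.
σ'_f = 216.9 ≤ σ'_p = 363 kPa, so the clay remains overconsolidated and only the recompression index applies:
S_c = C_r·H/(1+e₀)·log₁₀(σ'_f/σ'_0) = 0.023×2.8/2.22×log₁₀(216.9/156)
    = 0.02901 × 0.14313 = 0.004152 m

S_c ≈ 4.15 mm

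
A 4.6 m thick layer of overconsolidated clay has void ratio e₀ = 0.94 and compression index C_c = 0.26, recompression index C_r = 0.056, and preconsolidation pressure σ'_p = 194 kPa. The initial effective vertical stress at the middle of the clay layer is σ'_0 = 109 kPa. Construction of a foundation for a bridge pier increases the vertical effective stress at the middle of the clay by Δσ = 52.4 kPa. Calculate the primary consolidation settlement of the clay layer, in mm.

Final effective stress: σ'_f = 109 + 52.4 = 161.4 kPa.
σ'_f = 161.4 ≤ σ'_p = 194 kPa, so the clay remains overconsolidated and only the recompression index applies:
S_c = C_r·H/(1+e₀)·log₁₀(σ'_f/σ'_0) = 0.056×4.6/1.94×log₁₀(161.4/109)
    = 0.13278 × 0.17048 = 0.02264 m

S_c ≈ 22.6 mm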